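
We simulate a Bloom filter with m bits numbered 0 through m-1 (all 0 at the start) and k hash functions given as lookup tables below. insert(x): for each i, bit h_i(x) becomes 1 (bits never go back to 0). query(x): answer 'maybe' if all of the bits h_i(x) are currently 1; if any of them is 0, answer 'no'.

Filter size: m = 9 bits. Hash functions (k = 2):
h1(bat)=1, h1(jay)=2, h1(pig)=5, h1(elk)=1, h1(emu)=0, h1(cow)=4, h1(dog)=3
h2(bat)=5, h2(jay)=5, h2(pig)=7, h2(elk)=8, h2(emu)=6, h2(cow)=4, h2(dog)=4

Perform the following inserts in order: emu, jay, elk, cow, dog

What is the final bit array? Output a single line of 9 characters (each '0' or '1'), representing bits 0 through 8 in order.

Start: bits=000000000
After insert 'emu': sets bits 0 6 -> bits=100000100
After insert 'jay': sets bits 2 5 -> bits=101001100
After insert 'elk': sets bits 1 8 -> bits=111001101
After insert 'cow': sets bits 4 -> bits=111011101
After insert 'dog': sets bits 3 4 -> bits=111111101

Answer: 111111101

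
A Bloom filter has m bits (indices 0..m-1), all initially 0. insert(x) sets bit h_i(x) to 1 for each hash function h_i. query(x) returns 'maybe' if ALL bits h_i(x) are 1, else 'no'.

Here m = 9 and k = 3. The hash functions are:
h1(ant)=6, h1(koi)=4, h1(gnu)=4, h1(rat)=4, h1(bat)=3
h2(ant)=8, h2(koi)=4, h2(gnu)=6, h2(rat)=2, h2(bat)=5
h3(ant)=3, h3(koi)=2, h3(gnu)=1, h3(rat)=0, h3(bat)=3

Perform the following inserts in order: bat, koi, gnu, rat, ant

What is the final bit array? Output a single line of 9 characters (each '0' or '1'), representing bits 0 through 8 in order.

Answer: 111111101

Derivation:
Start: bits=000000000
After insert 'bat': sets bits 3 5 -> bits=000101000
After insert 'koi': sets bits 2 4 -> bits=001111000
After insert 'gnu': sets bits 1 4 6 -> bits=011111100
After insert 'rat': sets bits 0 2 4 -> bits=111111100
After insert 'ant': sets bits 3 6 8 -> bits=111111101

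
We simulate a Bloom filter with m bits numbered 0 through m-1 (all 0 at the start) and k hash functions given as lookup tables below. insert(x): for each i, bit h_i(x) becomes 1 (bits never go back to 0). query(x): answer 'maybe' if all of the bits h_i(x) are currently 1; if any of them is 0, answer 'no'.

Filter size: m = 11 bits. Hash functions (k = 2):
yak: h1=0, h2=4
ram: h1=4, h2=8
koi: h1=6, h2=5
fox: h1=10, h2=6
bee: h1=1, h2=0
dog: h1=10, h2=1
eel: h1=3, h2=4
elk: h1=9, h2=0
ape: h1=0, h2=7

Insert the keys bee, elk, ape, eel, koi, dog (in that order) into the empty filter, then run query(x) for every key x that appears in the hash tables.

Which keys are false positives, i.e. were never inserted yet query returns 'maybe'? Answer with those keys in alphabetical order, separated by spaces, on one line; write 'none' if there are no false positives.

Start: bits=00000000000
After insert 'bee': sets bits 0 1 -> bits=11000000000
After insert 'elk': sets bits 0 9 -> bits=11000000010
After insert 'ape': sets bits 0 7 -> bits=11000001010
After insert 'eel': sets bits 3 4 -> bits=11011001010
After insert 'koi': sets bits 5 6 -> bits=11011111010
After insert 'dog': sets bits 1 10 -> bits=11011111011
Not inserted: fox ram yak — query each against bits=11011111011:
query fox: checks bit6=1, bit10=1 (all 1) -> maybe => FALSE POSITIVE
query ram: checks bit4=1, bit8=0 (has a 0) -> no => not a false positive
query yak: checks bit0=1, bit4=1 (all 1) -> maybe => FALSE POSITIVE
False positives (alphabetical): fox yak

Answer: fox yak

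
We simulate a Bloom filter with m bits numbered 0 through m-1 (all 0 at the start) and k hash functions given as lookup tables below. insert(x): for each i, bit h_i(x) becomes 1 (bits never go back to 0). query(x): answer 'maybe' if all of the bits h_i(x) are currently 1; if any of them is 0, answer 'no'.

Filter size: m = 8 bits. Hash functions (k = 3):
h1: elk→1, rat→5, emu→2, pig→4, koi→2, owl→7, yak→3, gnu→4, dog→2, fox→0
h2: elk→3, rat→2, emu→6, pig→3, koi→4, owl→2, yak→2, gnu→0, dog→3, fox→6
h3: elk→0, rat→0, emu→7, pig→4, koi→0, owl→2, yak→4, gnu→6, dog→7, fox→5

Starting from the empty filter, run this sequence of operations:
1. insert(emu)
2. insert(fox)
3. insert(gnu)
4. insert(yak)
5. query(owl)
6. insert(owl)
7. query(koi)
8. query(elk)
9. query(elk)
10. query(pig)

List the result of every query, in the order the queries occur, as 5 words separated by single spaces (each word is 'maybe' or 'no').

Start: bits=00000000
Op 1: insert emu -> sets bits 2 6 7 -> bits=00100011
Op 2: insert fox -> sets bits 0 5 6 -> bits=10100111
Op 3: insert gnu -> sets bits 0 4 6 -> bits=10101111
Op 4: insert yak -> sets bits 2 3 4 -> bits=10111111
Op 5: query owl -> checks bit2=1, bit7=1 (all 1) -> maybe
Op 6: insert owl -> sets bits 2 7 -> bits=10111111
Op 7: query koi -> checks bit0=1, bit2=1, bit4=1 (all 1) -> maybe
Op 8: query elk -> checks bit0=1, bit1=0, bit3=1 (has a 0) -> no
Op 9: query elk -> checks bit0=1, bit1=0, bit3=1 (has a 0) -> no
Op 10: query pig -> checks bit3=1, bit4=1 (all 1) -> maybe
Query results in order: maybe maybe no no maybe

Answer: maybe maybe no no maybe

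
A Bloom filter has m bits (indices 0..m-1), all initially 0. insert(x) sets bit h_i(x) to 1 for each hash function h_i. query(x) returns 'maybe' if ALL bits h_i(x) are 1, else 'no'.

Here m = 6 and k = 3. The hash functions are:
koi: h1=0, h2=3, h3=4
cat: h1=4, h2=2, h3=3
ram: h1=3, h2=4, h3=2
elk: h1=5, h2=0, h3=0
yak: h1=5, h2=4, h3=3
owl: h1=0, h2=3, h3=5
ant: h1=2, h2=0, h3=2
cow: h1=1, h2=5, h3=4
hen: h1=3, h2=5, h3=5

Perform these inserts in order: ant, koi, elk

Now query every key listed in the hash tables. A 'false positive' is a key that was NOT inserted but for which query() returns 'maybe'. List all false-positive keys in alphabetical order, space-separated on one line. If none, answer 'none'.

Answer: cat hen owl ram yak

Derivation:
Start: bits=000000
After insert 'ant': sets bits 0 2 -> bits=101000
After insert 'koi': sets bits 0 3 4 -> bits=101110
After insert 'elk': sets bits 0 5 -> bits=101111
Not inserted: cat cow hen owl ram yak — query each against bits=101111:
query cat: checks bit2=1, bit3=1, bit4=1 (all 1) -> maybe => FALSE POSITIVE
query cow: checks bit1=0, bit4=1, bit5=1 (has a 0) -> no => not a false positive
query hen: checks bit3=1, bit5=1 (all 1) -> maybe => FALSE POSITIVE
query owl: checks bit0=1, bit3=1, bit5=1 (all 1) -> maybe => FALSE POSITIVE
query ram: checks bit2=1, bit3=1, bit4=1 (all 1) -> maybe => FALSE POSITIVE
query yak: checks bit3=1, bit4=1, bit5=1 (all 1) -> maybe => FALSE POSITIVE
False positives (alphabetical): cat hen owl ram yak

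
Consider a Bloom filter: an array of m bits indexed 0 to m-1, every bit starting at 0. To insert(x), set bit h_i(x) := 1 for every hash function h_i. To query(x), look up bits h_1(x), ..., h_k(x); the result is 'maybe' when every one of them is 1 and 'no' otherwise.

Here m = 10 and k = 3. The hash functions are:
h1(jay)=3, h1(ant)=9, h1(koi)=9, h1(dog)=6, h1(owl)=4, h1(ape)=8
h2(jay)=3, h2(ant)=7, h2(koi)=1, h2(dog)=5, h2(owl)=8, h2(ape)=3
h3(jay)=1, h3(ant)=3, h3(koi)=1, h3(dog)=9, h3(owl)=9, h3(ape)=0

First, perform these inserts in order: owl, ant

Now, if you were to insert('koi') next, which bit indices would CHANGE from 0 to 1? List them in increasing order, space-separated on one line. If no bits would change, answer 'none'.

Start: bits=0000000000
After insert 'owl': sets bits 4 8 9 -> bits=0000100011
After insert 'ant': sets bits 3 7 9 -> bits=0001100111
insert 'koi' would touch bits 1 9; currently bit1=0, bit9=1
Bits that are 0 among those (would change 0->1): 1

Answer: 1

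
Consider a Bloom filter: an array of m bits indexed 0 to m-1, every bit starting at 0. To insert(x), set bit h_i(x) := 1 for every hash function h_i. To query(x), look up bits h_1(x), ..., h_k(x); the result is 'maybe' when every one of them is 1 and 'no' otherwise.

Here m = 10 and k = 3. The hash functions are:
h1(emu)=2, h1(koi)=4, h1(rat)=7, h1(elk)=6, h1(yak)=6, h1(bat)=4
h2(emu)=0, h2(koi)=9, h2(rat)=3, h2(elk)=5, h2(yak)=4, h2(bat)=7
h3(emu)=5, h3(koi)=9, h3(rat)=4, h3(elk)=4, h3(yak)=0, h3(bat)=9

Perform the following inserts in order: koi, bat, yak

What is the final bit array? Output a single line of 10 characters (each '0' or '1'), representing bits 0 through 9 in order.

Start: bits=0000000000
After insert 'koi': sets bits 4 9 -> bits=0000100001
After insert 'bat': sets bits 4 7 9 -> bits=0000100101
After insert 'yak': sets bits 0 4 6 -> bits=1000101101

Answer: 1000101101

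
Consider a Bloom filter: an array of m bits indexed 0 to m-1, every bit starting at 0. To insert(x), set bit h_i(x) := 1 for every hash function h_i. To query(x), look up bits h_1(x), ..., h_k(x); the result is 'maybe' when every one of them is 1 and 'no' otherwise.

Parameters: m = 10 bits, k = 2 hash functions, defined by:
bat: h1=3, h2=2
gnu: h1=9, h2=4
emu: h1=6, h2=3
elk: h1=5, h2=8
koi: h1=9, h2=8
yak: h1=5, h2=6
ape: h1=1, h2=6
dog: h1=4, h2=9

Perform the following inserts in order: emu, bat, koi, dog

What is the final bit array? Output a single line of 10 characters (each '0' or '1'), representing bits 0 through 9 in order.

Start: bits=0000000000
After insert 'emu': sets bits 3 6 -> bits=0001001000
After insert 'bat': sets bits 2 3 -> bits=0011001000
After insert 'koi': sets bits 8 9 -> bits=0011001011
After insert 'dog': sets bits 4 9 -> bits=0011101011

Answer: 0011101011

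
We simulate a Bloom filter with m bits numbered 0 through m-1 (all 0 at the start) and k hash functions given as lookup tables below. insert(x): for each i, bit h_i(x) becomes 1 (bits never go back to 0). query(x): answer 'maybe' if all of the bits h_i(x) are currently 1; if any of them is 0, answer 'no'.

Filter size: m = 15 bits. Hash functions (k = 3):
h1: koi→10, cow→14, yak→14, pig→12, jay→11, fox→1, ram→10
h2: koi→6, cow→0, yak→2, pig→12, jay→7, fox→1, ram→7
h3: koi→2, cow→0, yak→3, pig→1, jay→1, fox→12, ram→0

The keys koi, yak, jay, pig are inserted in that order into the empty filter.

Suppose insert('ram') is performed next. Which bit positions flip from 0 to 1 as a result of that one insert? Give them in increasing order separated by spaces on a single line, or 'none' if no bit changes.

Answer: 0

Derivation:
Start: bits=000000000000000
After insert 'koi': sets bits 2 6 10 -> bits=001000100010000
After insert 'yak': sets bits 2 3 14 -> bits=001100100010001
After insert 'jay': sets bits 1 7 11 -> bits=011100110011001
After insert 'pig': sets bits 1 12 -> bits=011100110011101
insert 'ram' would touch bits 0 7 10; currently bit0=0, bit7=1, bit10=1
Bits that are 0 among those (would change 0->1): 0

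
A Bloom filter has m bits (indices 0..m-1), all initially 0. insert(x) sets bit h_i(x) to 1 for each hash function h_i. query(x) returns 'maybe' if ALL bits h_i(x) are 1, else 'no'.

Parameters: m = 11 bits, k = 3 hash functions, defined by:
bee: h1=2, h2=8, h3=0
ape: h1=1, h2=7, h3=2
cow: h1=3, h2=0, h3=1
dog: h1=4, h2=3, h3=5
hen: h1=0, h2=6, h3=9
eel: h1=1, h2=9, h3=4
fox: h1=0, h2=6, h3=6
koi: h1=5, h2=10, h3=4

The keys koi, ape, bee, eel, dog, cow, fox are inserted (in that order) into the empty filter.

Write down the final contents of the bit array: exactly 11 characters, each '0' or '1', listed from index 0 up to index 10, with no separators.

Start: bits=00000000000
After insert 'koi': sets bits 4 5 10 -> bits=00001100001
After insert 'ape': sets bits 1 2 7 -> bits=01101101001
After insert 'bee': sets bits 0 2 8 -> bits=11101101101
After insert 'eel': sets bits 1 4 9 -> bits=11101101111
After insert 'dog': sets bits 3 4 5 -> bits=11111101111
After insert 'cow': sets bits 0 1 3 -> bits=11111101111
After insert 'fox': sets bits 0 6 -> bits=11111111111

Answer: 11111111111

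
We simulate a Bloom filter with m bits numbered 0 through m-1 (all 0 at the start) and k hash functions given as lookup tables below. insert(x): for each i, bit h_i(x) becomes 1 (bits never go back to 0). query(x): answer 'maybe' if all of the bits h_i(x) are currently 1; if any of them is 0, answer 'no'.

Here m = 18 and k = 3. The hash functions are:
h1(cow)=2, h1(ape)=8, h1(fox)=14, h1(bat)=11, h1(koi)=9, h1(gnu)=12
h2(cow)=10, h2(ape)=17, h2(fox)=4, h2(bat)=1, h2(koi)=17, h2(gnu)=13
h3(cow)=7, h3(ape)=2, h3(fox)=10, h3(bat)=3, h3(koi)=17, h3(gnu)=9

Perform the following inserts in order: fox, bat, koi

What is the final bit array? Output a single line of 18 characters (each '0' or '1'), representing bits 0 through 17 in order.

Answer: 010110000111001001

Derivation:
Start: bits=000000000000000000
After insert 'fox': sets bits 4 10 14 -> bits=000010000010001000
After insert 'bat': sets bits 1 3 11 -> bits=010110000011001000
After insert 'koi': sets bits 9 17 -> bits=010110000111001001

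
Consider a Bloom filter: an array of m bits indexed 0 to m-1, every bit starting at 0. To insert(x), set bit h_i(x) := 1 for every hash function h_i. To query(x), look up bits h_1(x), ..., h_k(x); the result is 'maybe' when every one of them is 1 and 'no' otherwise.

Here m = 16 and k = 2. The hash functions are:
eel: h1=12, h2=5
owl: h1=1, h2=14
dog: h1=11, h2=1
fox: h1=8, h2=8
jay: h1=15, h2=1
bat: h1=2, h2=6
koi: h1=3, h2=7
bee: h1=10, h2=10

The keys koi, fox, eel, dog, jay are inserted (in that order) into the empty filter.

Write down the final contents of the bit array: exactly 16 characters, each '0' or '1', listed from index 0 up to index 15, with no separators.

Answer: 0101010110011001

Derivation:
Start: bits=0000000000000000
After insert 'koi': sets bits 3 7 -> bits=0001000100000000
After insert 'fox': sets bits 8 -> bits=0001000110000000
After insert 'eel': sets bits 5 12 -> bits=0001010110001000
After insert 'dog': sets bits 1 11 -> bits=0101010110011000
After insert 'jay': sets bits 1 15 -> bits=0101010110011001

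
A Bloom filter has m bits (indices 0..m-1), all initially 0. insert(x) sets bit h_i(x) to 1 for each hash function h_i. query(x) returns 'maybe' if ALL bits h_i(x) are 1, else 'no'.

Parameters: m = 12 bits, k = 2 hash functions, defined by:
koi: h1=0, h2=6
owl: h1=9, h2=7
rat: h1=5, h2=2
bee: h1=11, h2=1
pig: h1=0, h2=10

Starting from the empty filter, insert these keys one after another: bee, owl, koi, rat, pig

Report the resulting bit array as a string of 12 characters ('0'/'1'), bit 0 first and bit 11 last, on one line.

Answer: 111001110111

Derivation:
Start: bits=000000000000
After insert 'bee': sets bits 1 11 -> bits=010000000001
After insert 'owl': sets bits 7 9 -> bits=010000010101
After insert 'koi': sets bits 0 6 -> bits=110000110101
After insert 'rat': sets bits 2 5 -> bits=111001110101
After insert 'pig': sets bits 0 10 -> bits=111001110111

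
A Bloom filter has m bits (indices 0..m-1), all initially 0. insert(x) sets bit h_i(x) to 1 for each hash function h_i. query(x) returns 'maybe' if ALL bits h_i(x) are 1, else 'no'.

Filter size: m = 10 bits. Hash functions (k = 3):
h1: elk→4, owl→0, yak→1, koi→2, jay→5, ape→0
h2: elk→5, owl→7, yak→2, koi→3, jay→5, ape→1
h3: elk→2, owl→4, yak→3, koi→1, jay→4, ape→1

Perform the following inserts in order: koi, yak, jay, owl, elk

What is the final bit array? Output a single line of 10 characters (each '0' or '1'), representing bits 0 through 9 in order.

Answer: 1111110100

Derivation:
Start: bits=0000000000
After insert 'koi': sets bits 1 2 3 -> bits=0111000000
After insert 'yak': sets bits 1 2 3 -> bits=0111000000
After insert 'jay': sets bits 4 5 -> bits=0111110000
After insert 'owl': sets bits 0 4 7 -> bits=1111110100
After insert 'elk': sets bits 2 4 5 -> bits=1111110100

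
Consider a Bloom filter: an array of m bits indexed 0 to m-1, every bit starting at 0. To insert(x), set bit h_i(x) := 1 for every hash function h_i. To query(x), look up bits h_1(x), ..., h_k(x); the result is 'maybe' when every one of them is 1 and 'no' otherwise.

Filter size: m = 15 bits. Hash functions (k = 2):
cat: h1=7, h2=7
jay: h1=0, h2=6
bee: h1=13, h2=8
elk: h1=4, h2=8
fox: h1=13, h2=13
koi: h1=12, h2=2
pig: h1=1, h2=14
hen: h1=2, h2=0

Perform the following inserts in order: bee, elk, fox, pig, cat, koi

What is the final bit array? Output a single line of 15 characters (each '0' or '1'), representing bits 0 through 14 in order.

Start: bits=000000000000000
After insert 'bee': sets bits 8 13 -> bits=000000001000010
After insert 'elk': sets bits 4 8 -> bits=000010001000010
After insert 'fox': sets bits 13 -> bits=000010001000010
After insert 'pig': sets bits 1 14 -> bits=010010001000011
After insert 'cat': sets bits 7 -> bits=010010011000011
After insert 'koi': sets bits 2 12 -> bits=011010011000111

Answer: 011010011000111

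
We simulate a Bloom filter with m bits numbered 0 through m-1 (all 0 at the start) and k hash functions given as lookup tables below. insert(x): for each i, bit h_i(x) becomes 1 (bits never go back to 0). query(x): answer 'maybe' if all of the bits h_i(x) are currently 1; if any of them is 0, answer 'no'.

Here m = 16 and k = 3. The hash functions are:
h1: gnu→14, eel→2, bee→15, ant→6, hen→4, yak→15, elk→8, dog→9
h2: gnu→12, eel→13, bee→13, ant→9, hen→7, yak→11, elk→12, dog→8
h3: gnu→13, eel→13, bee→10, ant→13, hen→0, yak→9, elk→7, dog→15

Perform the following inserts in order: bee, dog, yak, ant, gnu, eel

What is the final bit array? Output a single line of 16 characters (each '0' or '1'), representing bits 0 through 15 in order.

Start: bits=0000000000000000
After insert 'bee': sets bits 10 13 15 -> bits=0000000000100101
After insert 'dog': sets bits 8 9 15 -> bits=0000000011100101
After insert 'yak': sets bits 9 11 15 -> bits=0000000011110101
After insert 'ant': sets bits 6 9 13 -> bits=0000001011110101
After insert 'gnu': sets bits 12 13 14 -> bits=0000001011111111
After insert 'eel': sets bits 2 13 -> bits=0010001011111111

Answer: 0010001011111111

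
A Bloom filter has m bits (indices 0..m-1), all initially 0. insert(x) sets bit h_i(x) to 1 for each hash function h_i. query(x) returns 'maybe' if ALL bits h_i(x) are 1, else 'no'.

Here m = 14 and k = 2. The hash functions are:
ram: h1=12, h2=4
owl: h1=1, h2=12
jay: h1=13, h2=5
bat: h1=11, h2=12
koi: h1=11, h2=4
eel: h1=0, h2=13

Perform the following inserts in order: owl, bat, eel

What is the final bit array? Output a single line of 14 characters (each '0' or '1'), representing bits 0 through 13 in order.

Answer: 11000000000111

Derivation:
Start: bits=00000000000000
After insert 'owl': sets bits 1 12 -> bits=01000000000010
After insert 'bat': sets bits 11 12 -> bits=01000000000110
After insert 'eel': sets bits 0 13 -> bits=11000000000111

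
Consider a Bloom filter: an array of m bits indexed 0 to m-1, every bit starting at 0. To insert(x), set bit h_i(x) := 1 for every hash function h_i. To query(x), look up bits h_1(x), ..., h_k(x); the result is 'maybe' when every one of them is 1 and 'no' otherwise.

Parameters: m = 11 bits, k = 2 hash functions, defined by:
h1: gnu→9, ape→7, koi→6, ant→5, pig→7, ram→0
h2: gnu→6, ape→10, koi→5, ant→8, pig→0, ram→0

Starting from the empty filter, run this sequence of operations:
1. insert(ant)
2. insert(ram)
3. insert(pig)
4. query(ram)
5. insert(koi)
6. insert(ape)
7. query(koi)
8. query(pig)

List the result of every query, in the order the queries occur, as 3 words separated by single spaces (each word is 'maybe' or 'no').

Answer: maybe maybe maybe

Derivation:
Start: bits=00000000000
Op 1: insert ant -> sets bits 5 8 -> bits=00000100100
Op 2: insert ram -> sets bits 0 -> bits=10000100100
Op 3: insert pig -> sets bits 0 7 -> bits=10000101100
Op 4: query ram -> checks bit0=1 (all 1) -> maybe
Op 5: insert koi -> sets bits 5 6 -> bits=10000111100
Op 6: insert ape -> sets bits 7 10 -> bits=10000111101
Op 7: query koi -> checks bit5=1, bit6=1 (all 1) -> maybe
Op 8: query pig -> checks bit0=1, bit7=1 (all 1) -> maybe
Query results in order: maybe maybe maybe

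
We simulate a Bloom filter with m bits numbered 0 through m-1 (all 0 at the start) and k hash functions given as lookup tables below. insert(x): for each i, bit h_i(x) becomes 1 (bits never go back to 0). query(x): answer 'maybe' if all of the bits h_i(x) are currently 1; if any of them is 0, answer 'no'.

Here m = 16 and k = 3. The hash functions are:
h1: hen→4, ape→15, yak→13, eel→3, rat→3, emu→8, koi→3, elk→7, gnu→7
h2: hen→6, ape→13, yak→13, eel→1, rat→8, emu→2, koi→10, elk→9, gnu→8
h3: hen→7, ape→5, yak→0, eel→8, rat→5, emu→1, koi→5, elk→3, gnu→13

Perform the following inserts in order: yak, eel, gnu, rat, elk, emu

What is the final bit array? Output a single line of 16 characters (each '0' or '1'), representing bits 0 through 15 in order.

Start: bits=0000000000000000
After insert 'yak': sets bits 0 13 -> bits=1000000000000100
After insert 'eel': sets bits 1 3 8 -> bits=1101000010000100
After insert 'gnu': sets bits 7 8 13 -> bits=1101000110000100
After insert 'rat': sets bits 3 5 8 -> bits=1101010110000100
After insert 'elk': sets bits 3 7 9 -> bits=1101010111000100
After insert 'emu': sets bits 1 2 8 -> bits=1111010111000100

Answer: 1111010111000100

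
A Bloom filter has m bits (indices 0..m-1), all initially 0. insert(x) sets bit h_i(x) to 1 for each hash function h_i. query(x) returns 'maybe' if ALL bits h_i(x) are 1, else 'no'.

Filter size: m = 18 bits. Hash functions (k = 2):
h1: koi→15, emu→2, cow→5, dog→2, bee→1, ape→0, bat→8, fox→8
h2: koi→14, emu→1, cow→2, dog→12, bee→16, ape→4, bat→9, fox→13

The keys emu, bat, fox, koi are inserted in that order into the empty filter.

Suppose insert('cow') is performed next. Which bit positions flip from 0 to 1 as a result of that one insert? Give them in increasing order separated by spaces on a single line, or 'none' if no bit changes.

Start: bits=000000000000000000
After insert 'emu': sets bits 1 2 -> bits=011000000000000000
After insert 'bat': sets bits 8 9 -> bits=011000001100000000
After insert 'fox': sets bits 8 13 -> bits=011000001100010000
After insert 'koi': sets bits 14 15 -> bits=011000001100011100
insert 'cow' would touch bits 2 5; currently bit2=1, bit5=0
Bits that are 0 among those (would change 0->1): 5

Answer: 5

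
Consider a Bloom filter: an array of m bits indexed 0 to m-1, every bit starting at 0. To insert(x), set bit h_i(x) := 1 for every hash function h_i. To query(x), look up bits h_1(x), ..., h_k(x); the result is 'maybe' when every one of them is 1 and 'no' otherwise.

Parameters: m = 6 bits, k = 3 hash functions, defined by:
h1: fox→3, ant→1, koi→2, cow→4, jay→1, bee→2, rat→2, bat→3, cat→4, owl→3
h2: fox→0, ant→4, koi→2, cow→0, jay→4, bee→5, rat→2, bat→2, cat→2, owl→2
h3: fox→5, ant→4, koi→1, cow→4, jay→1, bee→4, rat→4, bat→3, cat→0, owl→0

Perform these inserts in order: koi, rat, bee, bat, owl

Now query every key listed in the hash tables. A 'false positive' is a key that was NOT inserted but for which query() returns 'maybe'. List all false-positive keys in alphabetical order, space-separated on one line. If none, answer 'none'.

Answer: ant cat cow fox jay

Derivation:
Start: bits=000000
After insert 'koi': sets bits 1 2 -> bits=011000
After insert 'rat': sets bits 2 4 -> bits=011010
After insert 'bee': sets bits 2 4 5 -> bits=011011
After insert 'bat': sets bits 2 3 -> bits=011111
After insert 'owl': sets bits 0 2 3 -> bits=111111
Not inserted: ant cat cow fox jay — query each against bits=111111:
query ant: checks bit1=1, bit4=1 (all 1) -> maybe => FALSE POSITIVE
query cat: checks bit0=1, bit2=1, bit4=1 (all 1) -> maybe => FALSE POSITIVE
query cow: checks bit0=1, bit4=1 (all 1) -> maybe => FALSE POSITIVE
query fox: checks bit0=1, bit3=1, bit5=1 (all 1) -> maybe => FALSE POSITIVE
query jay: checks bit1=1, bit4=1 (all 1) -> maybe => FALSE POSITIVE
False positives (alphabetical): ant cat cow fox jay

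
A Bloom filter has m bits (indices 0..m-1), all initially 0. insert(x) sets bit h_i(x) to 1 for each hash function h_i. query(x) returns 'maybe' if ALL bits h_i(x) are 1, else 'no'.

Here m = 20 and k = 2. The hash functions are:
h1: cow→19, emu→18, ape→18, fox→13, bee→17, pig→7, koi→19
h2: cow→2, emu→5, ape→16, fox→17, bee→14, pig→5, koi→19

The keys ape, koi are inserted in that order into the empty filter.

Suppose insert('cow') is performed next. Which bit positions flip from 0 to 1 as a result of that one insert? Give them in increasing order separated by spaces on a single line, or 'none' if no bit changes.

Start: bits=00000000000000000000
After insert 'ape': sets bits 16 18 -> bits=00000000000000001010
After insert 'koi': sets bits 19 -> bits=00000000000000001011
insert 'cow' would touch bits 2 19; currently bit2=0, bit19=1
Bits that are 0 among those (would change 0->1): 2

Answer: 2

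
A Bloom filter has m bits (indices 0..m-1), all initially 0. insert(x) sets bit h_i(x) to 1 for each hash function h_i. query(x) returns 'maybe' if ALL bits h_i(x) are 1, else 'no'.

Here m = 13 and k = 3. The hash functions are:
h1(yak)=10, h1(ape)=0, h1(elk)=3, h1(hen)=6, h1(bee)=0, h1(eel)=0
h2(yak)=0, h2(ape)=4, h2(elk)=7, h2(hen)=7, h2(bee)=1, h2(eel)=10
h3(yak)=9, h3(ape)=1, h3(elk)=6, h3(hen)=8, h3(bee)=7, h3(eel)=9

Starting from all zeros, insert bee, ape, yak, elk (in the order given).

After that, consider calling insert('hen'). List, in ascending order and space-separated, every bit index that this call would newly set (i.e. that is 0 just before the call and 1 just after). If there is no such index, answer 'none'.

Start: bits=0000000000000
After insert 'bee': sets bits 0 1 7 -> bits=1100000100000
After insert 'ape': sets bits 0 1 4 -> bits=1100100100000
After insert 'yak': sets bits 0 9 10 -> bits=1100100101100
After insert 'elk': sets bits 3 6 7 -> bits=1101101101100
insert 'hen' would touch bits 6 7 8; currently bit6=1, bit7=1, bit8=0
Bits that are 0 among those (would change 0->1): 8

Answer: 8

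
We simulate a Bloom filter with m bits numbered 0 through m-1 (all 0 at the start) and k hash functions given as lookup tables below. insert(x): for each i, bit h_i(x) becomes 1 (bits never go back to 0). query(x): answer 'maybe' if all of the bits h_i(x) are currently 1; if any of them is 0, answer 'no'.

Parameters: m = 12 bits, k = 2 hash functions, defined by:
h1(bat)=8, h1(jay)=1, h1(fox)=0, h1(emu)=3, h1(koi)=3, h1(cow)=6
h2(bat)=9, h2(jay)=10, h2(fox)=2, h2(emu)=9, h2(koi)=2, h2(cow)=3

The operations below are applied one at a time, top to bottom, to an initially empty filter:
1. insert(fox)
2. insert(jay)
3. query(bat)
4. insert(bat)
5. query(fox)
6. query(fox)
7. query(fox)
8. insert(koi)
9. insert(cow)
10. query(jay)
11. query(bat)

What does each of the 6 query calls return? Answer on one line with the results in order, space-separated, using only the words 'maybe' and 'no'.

Answer: no maybe maybe maybe maybe maybe

Derivation:
Start: bits=000000000000
Op 1: insert fox -> sets bits 0 2 -> bits=101000000000
Op 2: insert jay -> sets bits 1 10 -> bits=111000000010
Op 3: query bat -> checks bit8=0, bit9=0 (has a 0) -> no
Op 4: insert bat -> sets bits 8 9 -> bits=111000001110
Op 5: query fox -> checks bit0=1, bit2=1 (all 1) -> maybe
Op 6: query fox -> checks bit0=1, bit2=1 (all 1) -> maybe
Op 7: query fox -> checks bit0=1, bit2=1 (all 1) -> maybe
Op 8: insert koi -> sets bits 2 3 -> bits=111100001110
Op 9: insert cow -> sets bits 3 6 -> bits=111100101110
Op 10: query jay -> checks bit1=1, bit10=1 (all 1) -> maybe
Op 11: query bat -> checks bit8=1, bit9=1 (all 1) -> maybe
Query results in order: no maybe maybe maybe maybe maybe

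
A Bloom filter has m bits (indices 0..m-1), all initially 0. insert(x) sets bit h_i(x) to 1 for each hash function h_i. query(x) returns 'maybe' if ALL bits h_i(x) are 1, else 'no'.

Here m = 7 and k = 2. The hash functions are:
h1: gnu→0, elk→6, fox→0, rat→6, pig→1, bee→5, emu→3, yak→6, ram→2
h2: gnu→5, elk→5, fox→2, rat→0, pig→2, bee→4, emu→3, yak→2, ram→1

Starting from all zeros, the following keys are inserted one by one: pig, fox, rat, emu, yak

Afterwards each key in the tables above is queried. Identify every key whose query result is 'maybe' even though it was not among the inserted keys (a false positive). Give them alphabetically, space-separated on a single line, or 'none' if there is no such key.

Start: bits=0000000
After insert 'pig': sets bits 1 2 -> bits=0110000
After insert 'fox': sets bits 0 2 -> bits=1110000
After insert 'rat': sets bits 0 6 -> bits=1110001
After insert 'emu': sets bits 3 -> bits=1111001
After insert 'yak': sets bits 2 6 -> bits=1111001
Not inserted: bee elk gnu ram — query each against bits=1111001:
query bee: checks bit4=0, bit5=0 (has a 0) -> no => not a false positive
query elk: checks bit5=0, bit6=1 (has a 0) -> no => not a false positive
query gnu: checks bit0=1, bit5=0 (has a 0) -> no => not a false positive
query ram: checks bit1=1, bit2=1 (all 1) -> maybe => FALSE POSITIVE
False positives (alphabetical): ram

Answer: ram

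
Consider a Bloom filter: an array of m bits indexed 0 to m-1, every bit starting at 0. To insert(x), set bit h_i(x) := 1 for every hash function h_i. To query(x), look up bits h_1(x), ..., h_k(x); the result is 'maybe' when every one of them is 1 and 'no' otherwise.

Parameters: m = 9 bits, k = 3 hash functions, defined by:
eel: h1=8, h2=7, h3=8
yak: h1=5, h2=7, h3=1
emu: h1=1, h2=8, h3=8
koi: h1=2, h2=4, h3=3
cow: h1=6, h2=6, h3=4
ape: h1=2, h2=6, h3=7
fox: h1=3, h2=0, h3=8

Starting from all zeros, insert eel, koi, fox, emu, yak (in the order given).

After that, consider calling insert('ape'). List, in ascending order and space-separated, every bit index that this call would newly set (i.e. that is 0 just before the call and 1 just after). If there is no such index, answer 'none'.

Start: bits=000000000
After insert 'eel': sets bits 7 8 -> bits=000000011
After insert 'koi': sets bits 2 3 4 -> bits=001110011
After insert 'fox': sets bits 0 3 8 -> bits=101110011
After insert 'emu': sets bits 1 8 -> bits=111110011
After insert 'yak': sets bits 1 5 7 -> bits=111111011
insert 'ape' would touch bits 2 6 7; currently bit2=1, bit6=0, bit7=1
Bits that are 0 among those (would change 0->1): 6

Answer: 6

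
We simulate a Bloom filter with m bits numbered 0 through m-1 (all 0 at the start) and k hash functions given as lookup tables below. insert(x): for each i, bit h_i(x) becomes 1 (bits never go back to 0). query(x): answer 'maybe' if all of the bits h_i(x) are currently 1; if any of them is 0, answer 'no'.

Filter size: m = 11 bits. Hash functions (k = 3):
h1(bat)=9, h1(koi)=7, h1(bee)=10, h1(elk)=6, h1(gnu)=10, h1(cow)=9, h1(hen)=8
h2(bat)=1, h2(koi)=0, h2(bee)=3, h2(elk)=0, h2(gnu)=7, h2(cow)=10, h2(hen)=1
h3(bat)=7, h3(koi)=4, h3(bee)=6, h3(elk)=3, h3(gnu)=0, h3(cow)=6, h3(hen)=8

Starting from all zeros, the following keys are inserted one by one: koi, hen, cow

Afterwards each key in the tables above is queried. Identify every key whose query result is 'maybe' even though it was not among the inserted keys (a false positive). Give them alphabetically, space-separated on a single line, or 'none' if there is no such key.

Start: bits=00000000000
After insert 'koi': sets bits 0 4 7 -> bits=10001001000
After insert 'hen': sets bits 1 8 -> bits=11001001100
After insert 'cow': sets bits 6 9 10 -> bits=11001011111
Not inserted: bat bee elk gnu — query each against bits=11001011111:
query bat: checks bit1=1, bit7=1, bit9=1 (all 1) -> maybe => FALSE POSITIVE
query bee: checks bit3=0, bit6=1, bit10=1 (has a 0) -> no => not a false positive
query elk: checks bit0=1, bit3=0, bit6=1 (has a 0) -> no => not a false positive
query gnu: checks bit0=1, bit7=1, bit10=1 (all 1) -> maybe => FALSE POSITIVE
False positives (alphabetical): bat gnu

Answer: bat gnu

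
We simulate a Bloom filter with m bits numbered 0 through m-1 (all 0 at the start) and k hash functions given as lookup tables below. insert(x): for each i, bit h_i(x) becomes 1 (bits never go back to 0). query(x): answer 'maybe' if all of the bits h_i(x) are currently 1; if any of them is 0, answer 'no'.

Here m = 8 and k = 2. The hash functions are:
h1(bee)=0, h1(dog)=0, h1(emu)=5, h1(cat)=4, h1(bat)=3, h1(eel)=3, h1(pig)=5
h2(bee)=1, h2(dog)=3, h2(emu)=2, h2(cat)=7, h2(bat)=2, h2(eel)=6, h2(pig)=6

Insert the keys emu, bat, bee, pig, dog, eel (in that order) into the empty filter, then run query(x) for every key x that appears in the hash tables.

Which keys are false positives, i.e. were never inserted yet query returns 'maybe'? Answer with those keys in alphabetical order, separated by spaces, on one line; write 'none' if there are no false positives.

Start: bits=00000000
After insert 'emu': sets bits 2 5 -> bits=00100100
After insert 'bat': sets bits 2 3 -> bits=00110100
After insert 'bee': sets bits 0 1 -> bits=11110100
After insert 'pig': sets bits 5 6 -> bits=11110110
After insert 'dog': sets bits 0 3 -> bits=11110110
After insert 'eel': sets bits 3 6 -> bits=11110110
Not inserted: cat — query each against bits=11110110:
query cat: checks bit4=0, bit7=0 (has a 0) -> no => not a false positive
False positives (alphabetical): none

Answer: none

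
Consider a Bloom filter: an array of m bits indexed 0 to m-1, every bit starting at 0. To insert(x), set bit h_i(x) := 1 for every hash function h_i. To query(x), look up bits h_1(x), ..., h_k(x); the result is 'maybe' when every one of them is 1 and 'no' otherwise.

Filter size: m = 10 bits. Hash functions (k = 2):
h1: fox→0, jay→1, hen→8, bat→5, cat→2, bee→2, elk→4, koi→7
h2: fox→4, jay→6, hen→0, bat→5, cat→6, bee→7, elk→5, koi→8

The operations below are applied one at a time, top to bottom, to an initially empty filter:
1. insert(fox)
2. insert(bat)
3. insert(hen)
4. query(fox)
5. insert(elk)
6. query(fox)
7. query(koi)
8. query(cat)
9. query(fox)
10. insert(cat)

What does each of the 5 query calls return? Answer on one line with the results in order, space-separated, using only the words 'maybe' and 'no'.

Answer: maybe maybe no no maybe

Derivation:
Start: bits=0000000000
Op 1: insert fox -> sets bits 0 4 -> bits=1000100000
Op 2: insert bat -> sets bits 5 -> bits=1000110000
Op 3: insert hen -> sets bits 0 8 -> bits=1000110010
Op 4: query fox -> checks bit0=1, bit4=1 (all 1) -> maybe
Op 5: insert elk -> sets bits 4 5 -> bits=1000110010
Op 6: query fox -> checks bit0=1, bit4=1 (all 1) -> maybe
Op 7: query koi -> checks bit7=0, bit8=1 (has a 0) -> no
Op 8: query cat -> checks bit2=0, bit6=0 (has a 0) -> no
Op 9: query fox -> checks bit0=1, bit4=1 (all 1) -> maybe
Op 10: insert cat -> sets bits 2 6 -> bits=1010111010
Query results in order: maybe maybe no no maybe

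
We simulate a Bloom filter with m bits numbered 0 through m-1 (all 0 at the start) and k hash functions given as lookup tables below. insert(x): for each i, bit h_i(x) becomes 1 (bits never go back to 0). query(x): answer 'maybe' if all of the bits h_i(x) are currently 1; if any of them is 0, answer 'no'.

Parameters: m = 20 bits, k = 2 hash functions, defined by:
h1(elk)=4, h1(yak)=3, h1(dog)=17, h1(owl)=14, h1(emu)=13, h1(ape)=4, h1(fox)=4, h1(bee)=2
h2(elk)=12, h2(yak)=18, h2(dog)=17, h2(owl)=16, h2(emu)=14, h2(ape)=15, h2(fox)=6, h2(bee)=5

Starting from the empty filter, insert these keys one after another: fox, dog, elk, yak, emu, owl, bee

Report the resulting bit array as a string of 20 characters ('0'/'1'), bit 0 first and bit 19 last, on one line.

Answer: 00111110000011101110

Derivation:
Start: bits=00000000000000000000
After insert 'fox': sets bits 4 6 -> bits=00001010000000000000
After insert 'dog': sets bits 17 -> bits=00001010000000000100
After insert 'elk': sets bits 4 12 -> bits=00001010000010000100
After insert 'yak': sets bits 3 18 -> bits=00011010000010000110
After insert 'emu': sets bits 13 14 -> bits=00011010000011100110
After insert 'owl': sets bits 14 16 -> bits=00011010000011101110
After insert 'bee': sets bits 2 5 -> bits=00111110000011101110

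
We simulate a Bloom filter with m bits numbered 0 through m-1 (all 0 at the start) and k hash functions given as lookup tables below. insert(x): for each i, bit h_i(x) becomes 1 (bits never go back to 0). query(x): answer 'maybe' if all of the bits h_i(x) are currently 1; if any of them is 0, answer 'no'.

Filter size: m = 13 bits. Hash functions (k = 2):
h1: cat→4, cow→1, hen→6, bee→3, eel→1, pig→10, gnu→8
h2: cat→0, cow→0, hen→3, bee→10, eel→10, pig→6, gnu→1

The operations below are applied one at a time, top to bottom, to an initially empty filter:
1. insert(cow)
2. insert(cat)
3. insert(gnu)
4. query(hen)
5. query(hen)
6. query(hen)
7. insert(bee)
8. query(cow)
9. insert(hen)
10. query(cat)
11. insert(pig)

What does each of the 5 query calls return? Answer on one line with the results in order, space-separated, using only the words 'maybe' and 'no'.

Answer: no no no maybe maybe

Derivation:
Start: bits=0000000000000
Op 1: insert cow -> sets bits 0 1 -> bits=1100000000000
Op 2: insert cat -> sets bits 0 4 -> bits=1100100000000
Op 3: insert gnu -> sets bits 1 8 -> bits=1100100010000
Op 4: query hen -> checks bit3=0, bit6=0 (has a 0) -> no
Op 5: query hen -> checks bit3=0, bit6=0 (has a 0) -> no
Op 6: query hen -> checks bit3=0, bit6=0 (has a 0) -> no
Op 7: insert bee -> sets bits 3 10 -> bits=1101100010100
Op 8: query cow -> checks bit0=1, bit1=1 (all 1) -> maybe
Op 9: insert hen -> sets bits 3 6 -> bits=1101101010100
Op 10: query cat -> checks bit0=1, bit4=1 (all 1) -> maybe
Op 11: insert pig -> sets bits 6 10 -> bits=1101101010100
Query results in order: no no no maybe maybe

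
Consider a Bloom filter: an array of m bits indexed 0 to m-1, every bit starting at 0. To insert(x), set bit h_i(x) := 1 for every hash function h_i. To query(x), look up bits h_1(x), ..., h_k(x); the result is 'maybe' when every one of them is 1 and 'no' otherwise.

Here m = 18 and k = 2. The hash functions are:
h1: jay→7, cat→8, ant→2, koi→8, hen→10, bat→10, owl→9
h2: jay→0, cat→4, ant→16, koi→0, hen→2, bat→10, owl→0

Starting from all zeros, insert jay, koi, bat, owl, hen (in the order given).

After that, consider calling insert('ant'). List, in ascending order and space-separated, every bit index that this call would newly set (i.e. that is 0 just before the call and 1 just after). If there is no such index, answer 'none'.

Answer: 16

Derivation:
Start: bits=000000000000000000
After insert 'jay': sets bits 0 7 -> bits=100000010000000000
After insert 'koi': sets bits 0 8 -> bits=100000011000000000
After insert 'bat': sets bits 10 -> bits=100000011010000000
After insert 'owl': sets bits 0 9 -> bits=100000011110000000
After insert 'hen': sets bits 2 10 -> bits=101000011110000000
insert 'ant' would touch bits 2 16; currently bit2=1, bit16=0
Bits that are 0 among those (would change 0->1): 16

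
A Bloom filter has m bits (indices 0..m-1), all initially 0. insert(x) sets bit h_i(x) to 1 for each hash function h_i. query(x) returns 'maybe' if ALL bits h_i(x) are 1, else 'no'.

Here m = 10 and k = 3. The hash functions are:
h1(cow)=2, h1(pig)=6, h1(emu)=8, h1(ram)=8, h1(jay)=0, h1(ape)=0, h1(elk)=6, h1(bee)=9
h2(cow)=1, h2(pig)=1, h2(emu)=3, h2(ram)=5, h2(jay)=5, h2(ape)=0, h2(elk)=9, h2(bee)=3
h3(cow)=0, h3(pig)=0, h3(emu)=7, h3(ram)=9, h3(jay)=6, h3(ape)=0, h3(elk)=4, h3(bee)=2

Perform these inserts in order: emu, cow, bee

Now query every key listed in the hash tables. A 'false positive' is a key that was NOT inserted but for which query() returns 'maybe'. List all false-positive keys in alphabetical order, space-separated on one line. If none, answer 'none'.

Answer: ape

Derivation:
Start: bits=0000000000
After insert 'emu': sets bits 3 7 8 -> bits=0001000110
After insert 'cow': sets bits 0 1 2 -> bits=1111000110
After insert 'bee': sets bits 2 3 9 -> bits=1111000111
Not inserted: ape elk jay pig ram — query each against bits=1111000111:
query ape: checks bit0=1 (all 1) -> maybe => FALSE POSITIVE
query elk: checks bit4=0, bit6=0, bit9=1 (has a 0) -> no => not a false positive
query jay: checks bit0=1, bit5=0, bit6=0 (has a 0) -> no => not a false positive
query pig: checks bit0=1, bit1=1, bit6=0 (has a 0) -> no => not a false positive
query ram: checks bit5=0, bit8=1, bit9=1 (has a 0) -> no => not a false positive
False positives (alphabetical): ape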